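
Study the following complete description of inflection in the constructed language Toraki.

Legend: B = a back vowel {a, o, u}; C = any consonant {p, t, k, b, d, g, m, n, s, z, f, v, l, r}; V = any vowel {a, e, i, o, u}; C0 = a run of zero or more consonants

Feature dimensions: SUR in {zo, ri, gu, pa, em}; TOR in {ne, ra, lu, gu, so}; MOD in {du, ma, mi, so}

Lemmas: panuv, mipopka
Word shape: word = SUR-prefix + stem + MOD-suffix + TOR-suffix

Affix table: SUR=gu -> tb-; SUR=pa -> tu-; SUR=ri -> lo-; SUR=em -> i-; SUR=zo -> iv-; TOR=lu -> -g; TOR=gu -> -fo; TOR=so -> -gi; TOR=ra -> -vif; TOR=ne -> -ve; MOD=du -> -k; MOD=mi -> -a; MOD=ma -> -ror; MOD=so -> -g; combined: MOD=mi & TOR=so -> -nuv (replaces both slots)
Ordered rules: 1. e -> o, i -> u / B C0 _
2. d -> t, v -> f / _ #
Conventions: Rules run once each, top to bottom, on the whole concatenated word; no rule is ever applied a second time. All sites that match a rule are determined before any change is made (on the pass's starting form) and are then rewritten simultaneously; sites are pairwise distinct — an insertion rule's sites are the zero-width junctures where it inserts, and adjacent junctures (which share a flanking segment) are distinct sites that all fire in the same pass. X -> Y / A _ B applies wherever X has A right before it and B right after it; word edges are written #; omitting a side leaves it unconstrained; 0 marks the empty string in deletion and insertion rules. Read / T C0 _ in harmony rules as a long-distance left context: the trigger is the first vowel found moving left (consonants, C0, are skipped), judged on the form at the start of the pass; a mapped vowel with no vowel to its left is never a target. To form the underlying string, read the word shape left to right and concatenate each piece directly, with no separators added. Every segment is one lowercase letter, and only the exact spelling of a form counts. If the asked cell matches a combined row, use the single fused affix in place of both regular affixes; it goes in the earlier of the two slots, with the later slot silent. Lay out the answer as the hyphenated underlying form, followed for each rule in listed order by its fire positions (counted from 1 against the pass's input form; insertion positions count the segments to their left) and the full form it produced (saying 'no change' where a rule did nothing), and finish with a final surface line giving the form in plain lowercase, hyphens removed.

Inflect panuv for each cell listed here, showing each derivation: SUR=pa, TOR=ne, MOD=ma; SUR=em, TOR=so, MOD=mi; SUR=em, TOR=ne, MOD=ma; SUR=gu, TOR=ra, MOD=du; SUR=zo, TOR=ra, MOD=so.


cell SUR=pa, TOR=ne, MOD=ma:
underlying: tu-panuv-ror-ve
1. e -> o, i -> u / B C0 _: fires at position(s) 12: tupanuvrorvo
2. d -> t, v -> f / _ #: no change
surface: tupanuvrorvo

cell SUR=em, TOR=so, MOD=mi:
underlying: i-panuv-nuv
1. e -> o, i -> u / B C0 _: no change
2. d -> t, v -> f / _ #: fires at position(s) 9: ipanuvnuf
surface: ipanuvnuf

cell SUR=em, TOR=ne, MOD=ma:
underlying: i-panuv-ror-ve
1. e -> o, i -> u / B C0 _: fires at position(s) 11: ipanuvrorvo
2. d -> t, v -> f / _ #: no change
surface: ipanuvrorvo

cell SUR=gu, TOR=ra, MOD=du:
underlying: tb-panuv-k-vif
1. e -> o, i -> u / B C0 _: fires at position(s) 10: tbpanuvkvuf
2. d -> t, v -> f / _ #: no change
surface: tbpanuvkvuf

cell SUR=zo, TOR=ra, MOD=so:
underlying: iv-panuv-g-vif
1. e -> o, i -> u / B C0 _: fires at position(s) 10: ivpanuvgvuf
2. d -> t, v -> f / _ #: no change
surface: ivpanuvgvuf


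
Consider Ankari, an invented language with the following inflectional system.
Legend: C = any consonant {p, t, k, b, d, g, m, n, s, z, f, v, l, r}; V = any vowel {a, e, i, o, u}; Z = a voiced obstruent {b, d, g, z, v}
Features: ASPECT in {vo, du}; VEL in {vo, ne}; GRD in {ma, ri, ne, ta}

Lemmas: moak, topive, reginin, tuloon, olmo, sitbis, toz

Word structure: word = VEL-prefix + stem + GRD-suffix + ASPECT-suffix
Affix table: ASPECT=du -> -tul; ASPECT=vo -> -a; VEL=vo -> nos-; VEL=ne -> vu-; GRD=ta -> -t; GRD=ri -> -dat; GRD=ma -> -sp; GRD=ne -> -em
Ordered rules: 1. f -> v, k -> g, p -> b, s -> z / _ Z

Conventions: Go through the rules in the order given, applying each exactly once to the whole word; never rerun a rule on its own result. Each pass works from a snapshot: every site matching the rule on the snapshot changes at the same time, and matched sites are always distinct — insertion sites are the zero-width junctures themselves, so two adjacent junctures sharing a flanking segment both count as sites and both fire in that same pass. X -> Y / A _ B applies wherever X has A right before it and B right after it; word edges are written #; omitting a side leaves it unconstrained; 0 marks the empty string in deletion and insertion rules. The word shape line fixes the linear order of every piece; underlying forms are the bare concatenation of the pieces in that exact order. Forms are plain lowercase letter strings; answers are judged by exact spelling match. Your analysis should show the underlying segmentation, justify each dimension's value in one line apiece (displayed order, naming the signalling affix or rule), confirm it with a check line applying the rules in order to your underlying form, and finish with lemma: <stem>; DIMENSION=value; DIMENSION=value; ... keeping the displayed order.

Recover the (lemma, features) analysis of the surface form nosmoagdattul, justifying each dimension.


underlying: nos-moak-dat-tul
ASPECT=du - signalled by the affix -tul
VEL=vo - signalled by the affix nos-
GRD=ri - signalled by the affix -dat
check: nosmoakdattul -> nosmoagdattul
lemma: moak; ASPECT=du; VEL=vo; GRD=ri


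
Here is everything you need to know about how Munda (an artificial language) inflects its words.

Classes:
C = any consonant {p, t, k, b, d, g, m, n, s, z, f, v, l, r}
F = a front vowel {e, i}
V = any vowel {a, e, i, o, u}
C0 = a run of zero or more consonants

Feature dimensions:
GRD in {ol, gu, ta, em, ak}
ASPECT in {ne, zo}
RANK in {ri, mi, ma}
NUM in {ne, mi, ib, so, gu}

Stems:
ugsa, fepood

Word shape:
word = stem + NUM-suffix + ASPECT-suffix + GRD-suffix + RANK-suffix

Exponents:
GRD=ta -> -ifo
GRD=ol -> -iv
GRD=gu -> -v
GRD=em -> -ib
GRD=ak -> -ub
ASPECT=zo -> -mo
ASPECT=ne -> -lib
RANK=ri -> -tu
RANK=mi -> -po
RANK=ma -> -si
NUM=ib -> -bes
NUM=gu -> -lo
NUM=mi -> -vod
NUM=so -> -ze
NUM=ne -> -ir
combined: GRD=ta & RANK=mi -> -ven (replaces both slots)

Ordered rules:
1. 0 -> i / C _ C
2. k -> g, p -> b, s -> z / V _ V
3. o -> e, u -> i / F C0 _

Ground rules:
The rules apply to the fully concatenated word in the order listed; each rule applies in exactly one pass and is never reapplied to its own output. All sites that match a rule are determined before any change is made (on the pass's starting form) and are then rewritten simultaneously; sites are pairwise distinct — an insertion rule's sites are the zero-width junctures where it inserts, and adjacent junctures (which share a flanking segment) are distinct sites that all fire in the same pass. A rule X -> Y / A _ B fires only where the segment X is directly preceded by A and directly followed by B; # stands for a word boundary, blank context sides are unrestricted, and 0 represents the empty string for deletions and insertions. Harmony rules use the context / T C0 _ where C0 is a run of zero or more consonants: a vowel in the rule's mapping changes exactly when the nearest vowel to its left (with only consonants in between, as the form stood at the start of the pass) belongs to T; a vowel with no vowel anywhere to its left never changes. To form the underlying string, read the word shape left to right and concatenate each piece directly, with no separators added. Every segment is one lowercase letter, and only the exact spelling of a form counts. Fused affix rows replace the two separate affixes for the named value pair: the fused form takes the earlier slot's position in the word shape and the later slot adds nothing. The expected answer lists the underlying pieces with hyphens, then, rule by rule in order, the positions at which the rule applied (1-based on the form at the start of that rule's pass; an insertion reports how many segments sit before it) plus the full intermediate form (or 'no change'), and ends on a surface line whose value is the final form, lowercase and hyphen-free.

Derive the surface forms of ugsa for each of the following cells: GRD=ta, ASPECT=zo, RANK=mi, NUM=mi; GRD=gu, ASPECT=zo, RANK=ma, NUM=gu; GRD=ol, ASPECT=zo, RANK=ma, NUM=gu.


cell GRD=ta, ASPECT=zo, RANK=mi, NUM=mi:
underlying: ugsa-vod-mo-ven
1. 0 -> i / C _ C: inserts after position(s) 2, 7: ugisavodimoven
2. k -> g, p -> b, s -> z / V _ V: fires at position(s) 4: ugizavodimoven
3. o -> e, u -> i / F C0 _: fires at position(s) 11: ugizavodimeven
surface: ugizavodimeven

cell GRD=gu, ASPECT=zo, RANK=ma, NUM=gu:
underlying: ugsa-lo-mo-v-si
1. 0 -> i / C _ C: inserts after position(s) 2, 9: ugisalomovisi
2. k -> g, p -> b, s -> z / V _ V: fires at position(s) 4, 12: ugizalomovizi
3. o -> e, u -> i / F C0 _: no change
surface: ugizalomovizi

cell GRD=ol, ASPECT=zo, RANK=ma, NUM=gu:
underlying: ugsa-lo-mo-iv-si
1. 0 -> i / C _ C: inserts after position(s) 2, 10: ugisalomoivisi
2. k -> g, p -> b, s -> z / V _ V: fires at position(s) 4, 13: ugizalomoivizi
3. o -> e, u -> i / F C0 _: no change
surface: ugizalomoivizi


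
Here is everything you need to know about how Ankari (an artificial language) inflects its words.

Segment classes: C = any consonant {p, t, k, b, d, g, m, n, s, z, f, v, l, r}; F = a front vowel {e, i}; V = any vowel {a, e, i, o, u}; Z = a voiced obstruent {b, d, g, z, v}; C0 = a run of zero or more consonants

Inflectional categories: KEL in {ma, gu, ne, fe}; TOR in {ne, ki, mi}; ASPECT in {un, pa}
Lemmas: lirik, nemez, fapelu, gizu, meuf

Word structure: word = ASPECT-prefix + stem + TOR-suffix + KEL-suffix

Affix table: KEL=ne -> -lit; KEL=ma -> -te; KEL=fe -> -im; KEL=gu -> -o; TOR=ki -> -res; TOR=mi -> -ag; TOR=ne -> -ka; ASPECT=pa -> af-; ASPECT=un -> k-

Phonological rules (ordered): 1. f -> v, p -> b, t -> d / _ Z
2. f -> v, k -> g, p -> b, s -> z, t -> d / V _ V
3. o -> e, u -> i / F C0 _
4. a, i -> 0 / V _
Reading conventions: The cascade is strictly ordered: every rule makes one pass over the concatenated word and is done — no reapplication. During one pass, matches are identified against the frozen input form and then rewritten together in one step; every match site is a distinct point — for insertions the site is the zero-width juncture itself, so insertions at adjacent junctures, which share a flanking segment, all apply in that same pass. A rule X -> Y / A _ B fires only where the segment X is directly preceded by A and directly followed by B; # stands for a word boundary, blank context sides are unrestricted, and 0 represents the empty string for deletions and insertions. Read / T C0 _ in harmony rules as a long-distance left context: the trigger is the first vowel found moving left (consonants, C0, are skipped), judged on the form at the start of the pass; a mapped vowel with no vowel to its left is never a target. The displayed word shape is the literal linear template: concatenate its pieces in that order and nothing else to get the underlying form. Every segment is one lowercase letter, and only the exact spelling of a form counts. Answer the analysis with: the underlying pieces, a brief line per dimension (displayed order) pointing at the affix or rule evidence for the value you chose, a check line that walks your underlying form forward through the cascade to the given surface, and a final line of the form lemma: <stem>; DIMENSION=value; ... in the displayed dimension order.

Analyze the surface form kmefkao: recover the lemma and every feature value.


underlying: k-meuf-ka-o
KEL=gu - signalled by the affix -o
TOR=ne - signalled by the affix -ka
ASPECT=un - signalled by the affix k-
check: kmeufkao -> kmeufkao -> kmeufkao -> kmeifkao -> kmefkao
lemma: meuf; KEL=gu; TOR=ne; ASPECT=un


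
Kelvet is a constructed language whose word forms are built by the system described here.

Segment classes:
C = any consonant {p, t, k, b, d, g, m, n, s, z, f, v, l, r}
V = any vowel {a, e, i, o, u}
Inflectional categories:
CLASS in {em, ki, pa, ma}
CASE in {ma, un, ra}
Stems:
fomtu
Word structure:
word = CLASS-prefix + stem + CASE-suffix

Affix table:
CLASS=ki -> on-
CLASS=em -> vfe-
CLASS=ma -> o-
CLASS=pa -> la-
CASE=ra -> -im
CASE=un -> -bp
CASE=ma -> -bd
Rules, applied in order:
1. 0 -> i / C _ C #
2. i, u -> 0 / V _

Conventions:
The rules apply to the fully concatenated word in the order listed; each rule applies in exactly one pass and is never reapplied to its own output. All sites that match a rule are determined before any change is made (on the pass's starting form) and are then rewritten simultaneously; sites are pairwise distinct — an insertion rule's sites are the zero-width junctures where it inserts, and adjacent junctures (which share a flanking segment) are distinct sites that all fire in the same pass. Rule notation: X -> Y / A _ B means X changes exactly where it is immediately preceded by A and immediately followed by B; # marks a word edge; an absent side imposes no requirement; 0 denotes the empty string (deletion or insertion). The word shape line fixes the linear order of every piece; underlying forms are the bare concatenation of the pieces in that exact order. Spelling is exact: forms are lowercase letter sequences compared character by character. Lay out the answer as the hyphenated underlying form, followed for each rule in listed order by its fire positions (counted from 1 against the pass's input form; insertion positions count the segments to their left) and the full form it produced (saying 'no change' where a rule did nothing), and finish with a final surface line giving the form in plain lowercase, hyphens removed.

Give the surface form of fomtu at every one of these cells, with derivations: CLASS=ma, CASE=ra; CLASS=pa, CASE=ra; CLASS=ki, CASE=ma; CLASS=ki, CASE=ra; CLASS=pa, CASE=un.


cell CLASS=ma, CASE=ra:
underlying: o-fomtu-im
1. 0 -> i / C _ C #: no change
2. i, u -> 0 / V _: fires at position(s) 7: ofomtum
surface: ofomtum

cell CLASS=pa, CASE=ra:
underlying: la-fomtu-im
1. 0 -> i / C _ C #: no change
2. i, u -> 0 / V _: fires at position(s) 8: lafomtum
surface: lafomtum

cell CLASS=ki, CASE=ma:
underlying: on-fomtu-bd
1. 0 -> i / C _ C #: inserts after position(s) 8: onfomtubid
2. i, u -> 0 / V _: no change
surface: onfomtubid

cell CLASS=ki, CASE=ra:
underlying: on-fomtu-im
1. 0 -> i / C _ C #: no change
2. i, u -> 0 / V _: fires at position(s) 8: onfomtum
surface: onfomtum

cell CLASS=pa, CASE=un:
underlying: la-fomtu-bp
1. 0 -> i / C _ C #: inserts after position(s) 8: lafomtubip
2. i, u -> 0 / V _: no change
surface: lafomtubip


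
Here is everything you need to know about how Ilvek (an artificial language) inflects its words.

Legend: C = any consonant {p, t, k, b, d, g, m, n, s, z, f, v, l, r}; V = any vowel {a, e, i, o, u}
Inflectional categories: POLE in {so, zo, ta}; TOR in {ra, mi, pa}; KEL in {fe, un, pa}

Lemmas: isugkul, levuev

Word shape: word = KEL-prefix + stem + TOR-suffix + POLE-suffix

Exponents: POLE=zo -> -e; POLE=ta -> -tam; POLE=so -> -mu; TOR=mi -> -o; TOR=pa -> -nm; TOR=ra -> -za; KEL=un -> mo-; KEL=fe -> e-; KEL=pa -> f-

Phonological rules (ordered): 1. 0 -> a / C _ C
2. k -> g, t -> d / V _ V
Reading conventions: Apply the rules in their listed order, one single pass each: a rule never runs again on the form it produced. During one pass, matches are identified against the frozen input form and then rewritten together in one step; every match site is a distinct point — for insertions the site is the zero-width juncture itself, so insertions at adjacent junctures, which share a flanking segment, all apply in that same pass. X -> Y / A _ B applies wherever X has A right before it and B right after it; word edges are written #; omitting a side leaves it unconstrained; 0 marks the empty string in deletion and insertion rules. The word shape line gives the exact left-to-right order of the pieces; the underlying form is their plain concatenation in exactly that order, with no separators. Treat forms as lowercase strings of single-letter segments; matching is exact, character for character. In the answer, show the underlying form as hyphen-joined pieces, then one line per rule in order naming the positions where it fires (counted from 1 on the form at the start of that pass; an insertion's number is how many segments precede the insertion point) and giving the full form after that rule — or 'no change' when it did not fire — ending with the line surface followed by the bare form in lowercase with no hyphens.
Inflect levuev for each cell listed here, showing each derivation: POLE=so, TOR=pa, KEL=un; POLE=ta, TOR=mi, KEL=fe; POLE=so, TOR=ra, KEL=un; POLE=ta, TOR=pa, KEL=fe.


cell POLE=so, TOR=pa, KEL=un:
underlying: mo-levuev-nm-mu
1. 0 -> a / C _ C: inserts after position(s) 8, 9, 10: molevuevanamamu
2. k -> g, t -> d / V _ V: no change
surface: molevuevanamamu

cell POLE=ta, TOR=mi, KEL=fe:
underlying: e-levuev-o-tam
1. 0 -> a / C _ C: no change
2. k -> g, t -> d / V _ V: fires at position(s) 9: elevuevodam
surface: elevuevodam

cell POLE=so, TOR=ra, KEL=un:
underlying: mo-levuev-za-mu
1. 0 -> a / C _ C: inserts after position(s) 8: molevuevazamu
2. k -> g, t -> d / V _ V: no change
surface: molevuevazamu

cell POLE=ta, TOR=pa, KEL=fe:
underlying: e-levuev-nm-tam
1. 0 -> a / C _ C: inserts after position(s) 7, 8, 9: elevuevanamatam
2. k -> g, t -> d / V _ V: fires at position(s) 13: elevuevanamadam
surface: elevuevanamadam


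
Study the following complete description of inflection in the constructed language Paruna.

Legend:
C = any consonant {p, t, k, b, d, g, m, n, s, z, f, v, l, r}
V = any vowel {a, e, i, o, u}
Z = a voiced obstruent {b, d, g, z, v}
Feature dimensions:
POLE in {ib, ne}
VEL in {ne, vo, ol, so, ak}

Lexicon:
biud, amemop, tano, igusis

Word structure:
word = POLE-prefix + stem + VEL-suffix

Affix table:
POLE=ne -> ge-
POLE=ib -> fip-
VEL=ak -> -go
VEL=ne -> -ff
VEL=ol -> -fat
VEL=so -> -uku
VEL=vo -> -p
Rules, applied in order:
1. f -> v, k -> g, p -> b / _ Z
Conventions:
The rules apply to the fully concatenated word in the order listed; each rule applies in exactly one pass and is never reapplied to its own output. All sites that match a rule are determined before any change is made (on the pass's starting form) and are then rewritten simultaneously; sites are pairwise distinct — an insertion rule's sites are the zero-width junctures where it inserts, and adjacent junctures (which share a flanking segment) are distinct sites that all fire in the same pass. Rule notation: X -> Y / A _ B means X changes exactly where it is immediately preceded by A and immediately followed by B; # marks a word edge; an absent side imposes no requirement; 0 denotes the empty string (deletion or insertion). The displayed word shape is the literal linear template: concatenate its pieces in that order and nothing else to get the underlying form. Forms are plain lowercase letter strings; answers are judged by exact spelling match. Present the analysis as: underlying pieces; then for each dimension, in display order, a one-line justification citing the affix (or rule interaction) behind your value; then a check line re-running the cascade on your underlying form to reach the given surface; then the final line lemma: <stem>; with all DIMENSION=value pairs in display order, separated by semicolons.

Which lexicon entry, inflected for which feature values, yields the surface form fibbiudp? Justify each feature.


underlying: fip-biud-p
POLE=ib - signalled by the affix fip-
VEL=vo - signalled by the affix -p
check: fipbiudp -> fibbiudp
lemma: biud; POLE=ib; VEL=vo


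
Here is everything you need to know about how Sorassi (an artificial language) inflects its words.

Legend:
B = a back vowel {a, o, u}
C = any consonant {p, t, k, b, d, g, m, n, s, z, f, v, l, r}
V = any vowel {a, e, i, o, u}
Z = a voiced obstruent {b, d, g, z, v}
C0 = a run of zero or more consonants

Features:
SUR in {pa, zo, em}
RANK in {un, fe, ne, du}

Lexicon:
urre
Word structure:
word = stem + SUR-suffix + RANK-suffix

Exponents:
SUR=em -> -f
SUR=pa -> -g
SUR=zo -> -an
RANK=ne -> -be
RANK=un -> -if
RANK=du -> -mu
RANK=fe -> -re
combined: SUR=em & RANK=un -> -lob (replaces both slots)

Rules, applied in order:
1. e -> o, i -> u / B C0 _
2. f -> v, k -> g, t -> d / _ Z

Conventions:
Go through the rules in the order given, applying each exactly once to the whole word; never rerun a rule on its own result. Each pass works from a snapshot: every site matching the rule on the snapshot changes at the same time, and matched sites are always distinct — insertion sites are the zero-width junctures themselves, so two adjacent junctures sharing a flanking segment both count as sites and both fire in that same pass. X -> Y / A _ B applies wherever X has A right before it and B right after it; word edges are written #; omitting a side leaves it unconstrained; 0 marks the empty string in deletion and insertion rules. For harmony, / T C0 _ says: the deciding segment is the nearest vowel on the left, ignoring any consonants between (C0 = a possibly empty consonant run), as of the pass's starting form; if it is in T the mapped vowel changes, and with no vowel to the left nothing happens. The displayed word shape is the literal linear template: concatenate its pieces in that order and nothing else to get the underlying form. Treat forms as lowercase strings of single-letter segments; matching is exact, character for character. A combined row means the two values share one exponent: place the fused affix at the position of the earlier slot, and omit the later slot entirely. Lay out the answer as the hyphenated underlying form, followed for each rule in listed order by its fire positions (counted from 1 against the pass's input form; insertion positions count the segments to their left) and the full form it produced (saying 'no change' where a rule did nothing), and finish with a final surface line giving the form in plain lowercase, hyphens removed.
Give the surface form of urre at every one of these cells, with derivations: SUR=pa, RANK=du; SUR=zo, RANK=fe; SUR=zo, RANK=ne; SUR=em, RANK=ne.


cell SUR=pa, RANK=du:
underlying: urre-g-mu
1. e -> o, i -> u / B C0 _: fires at position(s) 4: urrogmu
2. f -> v, k -> g, t -> d / _ Z: no change
surface: urrogmu

cell SUR=zo, RANK=fe:
underlying: urre-an-re
1. e -> o, i -> u / B C0 _: fires at position(s) 4, 8: urroanro
2. f -> v, k -> g, t -> d / _ Z: no change
surface: urroanro

cell SUR=zo, RANK=ne:
underlying: urre-an-be
1. e -> o, i -> u / B C0 _: fires at position(s) 4, 8: urroanbo
2. f -> v, k -> g, t -> d / _ Z: no change
surface: urroanbo

cell SUR=em, RANK=ne:
underlying: urre-f-be
1. e -> o, i -> u / B C0 _: fires at position(s) 4: urrofbe
2. f -> v, k -> g, t -> d / _ Z: fires at position(s) 5: urrovbe
surface: urrovbe


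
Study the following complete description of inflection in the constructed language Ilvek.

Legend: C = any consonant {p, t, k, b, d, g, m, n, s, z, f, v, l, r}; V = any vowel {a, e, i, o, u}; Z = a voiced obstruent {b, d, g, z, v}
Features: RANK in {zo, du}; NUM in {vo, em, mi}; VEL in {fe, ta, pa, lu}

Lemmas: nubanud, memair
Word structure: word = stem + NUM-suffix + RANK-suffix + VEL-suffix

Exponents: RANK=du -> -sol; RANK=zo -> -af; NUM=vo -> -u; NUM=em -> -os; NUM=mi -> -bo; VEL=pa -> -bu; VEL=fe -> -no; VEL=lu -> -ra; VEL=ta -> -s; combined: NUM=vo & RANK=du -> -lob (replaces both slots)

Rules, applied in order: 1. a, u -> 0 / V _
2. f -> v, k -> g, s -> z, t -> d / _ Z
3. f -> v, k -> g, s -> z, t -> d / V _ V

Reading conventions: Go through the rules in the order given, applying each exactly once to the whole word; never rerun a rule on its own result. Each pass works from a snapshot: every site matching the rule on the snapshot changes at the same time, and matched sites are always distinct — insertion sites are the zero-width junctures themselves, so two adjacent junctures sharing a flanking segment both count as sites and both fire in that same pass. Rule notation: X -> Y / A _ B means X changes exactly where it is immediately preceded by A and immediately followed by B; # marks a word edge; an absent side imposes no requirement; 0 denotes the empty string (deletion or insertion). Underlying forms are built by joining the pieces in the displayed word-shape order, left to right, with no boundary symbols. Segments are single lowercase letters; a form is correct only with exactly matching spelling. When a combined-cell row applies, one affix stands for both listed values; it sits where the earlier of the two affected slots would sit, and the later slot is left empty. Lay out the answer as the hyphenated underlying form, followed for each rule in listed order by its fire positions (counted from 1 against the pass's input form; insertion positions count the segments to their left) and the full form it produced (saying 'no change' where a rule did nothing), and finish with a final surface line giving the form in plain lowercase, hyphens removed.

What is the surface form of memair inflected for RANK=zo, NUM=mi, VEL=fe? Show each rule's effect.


underlying: memair-bo-af-no
1. a, u -> 0 / V _: fires at position(s) 9: memairbofno
2. f -> v, k -> g, s -> z, t -> d / _ Z: no change
3. f -> v, k -> g, s -> z, t -> d / V _ V: no change
surface: memairbofno


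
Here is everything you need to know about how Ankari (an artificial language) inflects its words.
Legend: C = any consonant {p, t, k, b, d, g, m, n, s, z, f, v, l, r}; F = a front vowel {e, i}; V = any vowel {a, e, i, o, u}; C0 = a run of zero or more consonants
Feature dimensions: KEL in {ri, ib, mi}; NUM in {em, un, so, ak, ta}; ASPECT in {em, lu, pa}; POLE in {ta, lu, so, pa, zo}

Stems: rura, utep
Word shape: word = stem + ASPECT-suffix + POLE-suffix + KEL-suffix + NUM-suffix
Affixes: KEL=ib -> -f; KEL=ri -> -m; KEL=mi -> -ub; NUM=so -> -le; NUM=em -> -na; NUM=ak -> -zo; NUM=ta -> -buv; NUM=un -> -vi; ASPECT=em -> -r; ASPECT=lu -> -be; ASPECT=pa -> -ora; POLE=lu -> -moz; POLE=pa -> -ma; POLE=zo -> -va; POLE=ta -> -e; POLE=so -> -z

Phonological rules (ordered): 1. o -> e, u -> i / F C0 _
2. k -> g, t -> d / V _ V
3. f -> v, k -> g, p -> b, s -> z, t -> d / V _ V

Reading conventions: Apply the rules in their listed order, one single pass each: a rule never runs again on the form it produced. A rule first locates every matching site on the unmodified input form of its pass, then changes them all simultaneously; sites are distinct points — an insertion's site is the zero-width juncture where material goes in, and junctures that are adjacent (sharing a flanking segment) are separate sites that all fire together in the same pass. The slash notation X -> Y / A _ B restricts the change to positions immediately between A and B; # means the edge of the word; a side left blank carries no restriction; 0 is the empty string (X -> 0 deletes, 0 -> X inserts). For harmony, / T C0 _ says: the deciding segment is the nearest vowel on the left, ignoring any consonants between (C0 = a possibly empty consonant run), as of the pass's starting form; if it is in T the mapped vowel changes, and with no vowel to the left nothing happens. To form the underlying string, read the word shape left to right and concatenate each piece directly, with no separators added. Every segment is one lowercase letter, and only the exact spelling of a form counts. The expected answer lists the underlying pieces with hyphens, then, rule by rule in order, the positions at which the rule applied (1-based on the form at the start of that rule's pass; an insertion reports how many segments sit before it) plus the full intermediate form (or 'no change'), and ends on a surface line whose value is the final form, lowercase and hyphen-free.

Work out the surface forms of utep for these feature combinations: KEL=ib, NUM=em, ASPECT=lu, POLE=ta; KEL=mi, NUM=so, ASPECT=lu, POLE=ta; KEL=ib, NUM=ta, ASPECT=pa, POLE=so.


cell KEL=ib, NUM=em, ASPECT=lu, POLE=ta:
underlying: utep-be-e-f-na
1. o -> e, u -> i / F C0 _: no change
2. k -> g, t -> d / V _ V: fires at position(s) 2: udepbeefna
3. f -> v, k -> g, p -> b, s -> z, t -> d / V _ V: no change
surface: udepbeefna

cell KEL=mi, NUM=so, ASPECT=lu, POLE=ta:
underlying: utep-be-e-ub-le
1. o -> e, u -> i / F C0 _: fires at position(s) 8: utepbeeible
2. k -> g, t -> d / V _ V: fires at position(s) 2: udepbeeible
3. f -> v, k -> g, p -> b, s -> z, t -> d / V _ V: no change
surface: udepbeeible

cell KEL=ib, NUM=ta, ASPECT=pa, POLE=so:
underlying: utep-ora-z-f-buv
1. o -> e, u -> i / F C0 _: fires at position(s) 5: uteperazfbuv
2. k -> g, t -> d / V _ V: fires at position(s) 2: udeperazfbuv
3. f -> v, k -> g, p -> b, s -> z, t -> d / V _ V: fires at position(s) 4: udeberazfbuv
surface: udeberazfbuv


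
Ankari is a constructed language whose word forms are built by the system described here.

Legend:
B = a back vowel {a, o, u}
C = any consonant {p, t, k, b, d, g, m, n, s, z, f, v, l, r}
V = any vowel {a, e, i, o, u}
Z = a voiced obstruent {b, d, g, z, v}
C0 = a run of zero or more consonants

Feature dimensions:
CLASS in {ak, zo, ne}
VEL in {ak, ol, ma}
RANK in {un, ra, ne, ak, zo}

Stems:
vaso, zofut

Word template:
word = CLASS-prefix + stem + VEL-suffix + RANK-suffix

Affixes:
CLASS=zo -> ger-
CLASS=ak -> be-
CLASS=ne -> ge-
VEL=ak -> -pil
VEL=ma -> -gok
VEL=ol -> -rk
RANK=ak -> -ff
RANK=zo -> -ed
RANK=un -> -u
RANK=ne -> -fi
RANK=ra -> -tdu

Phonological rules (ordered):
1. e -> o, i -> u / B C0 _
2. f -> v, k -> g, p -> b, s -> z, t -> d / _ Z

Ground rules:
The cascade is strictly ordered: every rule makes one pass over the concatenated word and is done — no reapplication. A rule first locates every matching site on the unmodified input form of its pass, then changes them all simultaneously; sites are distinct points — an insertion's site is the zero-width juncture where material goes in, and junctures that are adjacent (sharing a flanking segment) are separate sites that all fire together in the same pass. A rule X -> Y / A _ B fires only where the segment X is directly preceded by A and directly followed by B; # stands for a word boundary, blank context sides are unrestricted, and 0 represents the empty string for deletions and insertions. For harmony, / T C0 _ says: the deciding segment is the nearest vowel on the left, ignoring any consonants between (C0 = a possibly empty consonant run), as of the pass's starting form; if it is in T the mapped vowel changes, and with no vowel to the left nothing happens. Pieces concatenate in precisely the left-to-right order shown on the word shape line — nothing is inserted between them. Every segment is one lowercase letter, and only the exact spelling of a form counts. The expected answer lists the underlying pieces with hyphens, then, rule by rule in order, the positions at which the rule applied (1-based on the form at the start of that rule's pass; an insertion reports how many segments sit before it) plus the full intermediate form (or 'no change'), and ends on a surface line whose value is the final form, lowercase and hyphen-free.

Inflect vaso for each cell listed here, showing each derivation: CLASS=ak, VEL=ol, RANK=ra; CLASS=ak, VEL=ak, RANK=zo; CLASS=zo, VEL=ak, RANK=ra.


cell CLASS=ak, VEL=ol, RANK=ra:
underlying: be-vaso-rk-tdu
1. e -> o, i -> u / B C0 _: no change
2. f -> v, k -> g, p -> b, s -> z, t -> d / _ Z: fires at position(s) 9: bevasorkddu
surface: bevasorkddu

cell CLASS=ak, VEL=ak, RANK=zo:
underlying: be-vaso-pil-ed
1. e -> o, i -> u / B C0 _: fires at position(s) 8: bevasopuled
2. f -> v, k -> g, p -> b, s -> z, t -> d / _ Z: no change
surface: bevasopuled

cell CLASS=zo, VEL=ak, RANK=ra:
underlying: ger-vaso-pil-tdu
1. e -> o, i -> u / B C0 _: fires at position(s) 9: gervasopultdu
2. f -> v, k -> g, p -> b, s -> z, t -> d / _ Z: fires at position(s) 11: gervasopulddu
surface: gervasopulddu


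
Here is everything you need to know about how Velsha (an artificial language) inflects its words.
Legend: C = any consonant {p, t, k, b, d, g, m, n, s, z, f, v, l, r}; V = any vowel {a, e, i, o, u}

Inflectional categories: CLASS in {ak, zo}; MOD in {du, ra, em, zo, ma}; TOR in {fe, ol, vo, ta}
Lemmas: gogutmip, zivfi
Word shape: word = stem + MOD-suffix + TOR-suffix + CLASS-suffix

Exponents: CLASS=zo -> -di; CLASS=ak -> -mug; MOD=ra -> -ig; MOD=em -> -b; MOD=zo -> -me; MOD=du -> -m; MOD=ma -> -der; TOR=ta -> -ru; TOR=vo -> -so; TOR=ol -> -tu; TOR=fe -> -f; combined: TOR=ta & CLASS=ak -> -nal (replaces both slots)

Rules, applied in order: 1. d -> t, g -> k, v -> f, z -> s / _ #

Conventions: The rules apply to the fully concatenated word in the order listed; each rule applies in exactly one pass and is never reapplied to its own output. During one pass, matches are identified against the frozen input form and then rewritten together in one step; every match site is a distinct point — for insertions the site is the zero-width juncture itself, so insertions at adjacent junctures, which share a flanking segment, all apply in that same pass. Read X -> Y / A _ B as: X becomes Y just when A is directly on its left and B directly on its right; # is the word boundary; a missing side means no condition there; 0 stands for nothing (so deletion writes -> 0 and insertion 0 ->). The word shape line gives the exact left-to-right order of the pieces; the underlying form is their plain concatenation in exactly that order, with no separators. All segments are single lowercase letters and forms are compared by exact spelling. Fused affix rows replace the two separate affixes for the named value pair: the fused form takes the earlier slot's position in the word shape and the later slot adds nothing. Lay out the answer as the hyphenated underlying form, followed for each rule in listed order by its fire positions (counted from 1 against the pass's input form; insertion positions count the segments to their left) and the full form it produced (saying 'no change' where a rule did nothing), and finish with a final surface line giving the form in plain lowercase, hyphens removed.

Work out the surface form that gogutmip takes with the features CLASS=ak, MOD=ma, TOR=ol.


underlying: gogutmip-der-tu-mug
1. d -> t, g -> k, v -> f, z -> s / _ #: fires at position(s) 16: gogutmipdertumuk
surface: gogutmipdertumuk


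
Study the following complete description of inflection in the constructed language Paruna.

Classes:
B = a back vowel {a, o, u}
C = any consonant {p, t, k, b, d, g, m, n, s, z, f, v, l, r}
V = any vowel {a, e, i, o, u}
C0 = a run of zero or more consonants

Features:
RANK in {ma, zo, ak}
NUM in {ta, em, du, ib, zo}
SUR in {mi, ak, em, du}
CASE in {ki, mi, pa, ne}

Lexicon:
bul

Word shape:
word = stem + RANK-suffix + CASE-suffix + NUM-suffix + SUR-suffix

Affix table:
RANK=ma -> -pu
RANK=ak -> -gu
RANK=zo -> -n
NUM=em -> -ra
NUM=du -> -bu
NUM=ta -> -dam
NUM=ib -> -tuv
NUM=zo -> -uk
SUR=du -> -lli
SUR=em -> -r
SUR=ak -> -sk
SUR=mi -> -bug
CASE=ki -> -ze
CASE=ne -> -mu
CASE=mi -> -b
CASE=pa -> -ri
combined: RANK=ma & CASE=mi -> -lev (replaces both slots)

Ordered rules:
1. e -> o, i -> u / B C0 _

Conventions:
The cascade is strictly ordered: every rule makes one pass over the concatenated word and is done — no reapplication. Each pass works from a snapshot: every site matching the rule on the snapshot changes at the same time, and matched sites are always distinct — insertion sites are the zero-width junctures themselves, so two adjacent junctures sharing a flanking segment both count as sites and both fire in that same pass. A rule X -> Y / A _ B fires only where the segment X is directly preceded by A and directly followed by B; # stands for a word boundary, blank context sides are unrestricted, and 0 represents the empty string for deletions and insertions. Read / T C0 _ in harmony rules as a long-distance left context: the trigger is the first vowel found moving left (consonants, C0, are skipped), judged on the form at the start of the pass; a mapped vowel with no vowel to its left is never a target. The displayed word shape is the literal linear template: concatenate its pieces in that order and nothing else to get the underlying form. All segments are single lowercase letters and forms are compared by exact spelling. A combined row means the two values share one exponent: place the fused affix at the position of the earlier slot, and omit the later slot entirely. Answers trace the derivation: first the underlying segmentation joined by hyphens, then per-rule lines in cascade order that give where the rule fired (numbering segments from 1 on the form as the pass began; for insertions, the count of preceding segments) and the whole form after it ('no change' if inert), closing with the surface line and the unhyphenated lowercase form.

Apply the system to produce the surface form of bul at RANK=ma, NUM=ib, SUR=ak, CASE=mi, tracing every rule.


underlying: bul-lev-tuv-sk
1. e -> o, i -> u / B C0 _: fires at position(s) 5: bullovtuvsk
surface: bullovtuvsk


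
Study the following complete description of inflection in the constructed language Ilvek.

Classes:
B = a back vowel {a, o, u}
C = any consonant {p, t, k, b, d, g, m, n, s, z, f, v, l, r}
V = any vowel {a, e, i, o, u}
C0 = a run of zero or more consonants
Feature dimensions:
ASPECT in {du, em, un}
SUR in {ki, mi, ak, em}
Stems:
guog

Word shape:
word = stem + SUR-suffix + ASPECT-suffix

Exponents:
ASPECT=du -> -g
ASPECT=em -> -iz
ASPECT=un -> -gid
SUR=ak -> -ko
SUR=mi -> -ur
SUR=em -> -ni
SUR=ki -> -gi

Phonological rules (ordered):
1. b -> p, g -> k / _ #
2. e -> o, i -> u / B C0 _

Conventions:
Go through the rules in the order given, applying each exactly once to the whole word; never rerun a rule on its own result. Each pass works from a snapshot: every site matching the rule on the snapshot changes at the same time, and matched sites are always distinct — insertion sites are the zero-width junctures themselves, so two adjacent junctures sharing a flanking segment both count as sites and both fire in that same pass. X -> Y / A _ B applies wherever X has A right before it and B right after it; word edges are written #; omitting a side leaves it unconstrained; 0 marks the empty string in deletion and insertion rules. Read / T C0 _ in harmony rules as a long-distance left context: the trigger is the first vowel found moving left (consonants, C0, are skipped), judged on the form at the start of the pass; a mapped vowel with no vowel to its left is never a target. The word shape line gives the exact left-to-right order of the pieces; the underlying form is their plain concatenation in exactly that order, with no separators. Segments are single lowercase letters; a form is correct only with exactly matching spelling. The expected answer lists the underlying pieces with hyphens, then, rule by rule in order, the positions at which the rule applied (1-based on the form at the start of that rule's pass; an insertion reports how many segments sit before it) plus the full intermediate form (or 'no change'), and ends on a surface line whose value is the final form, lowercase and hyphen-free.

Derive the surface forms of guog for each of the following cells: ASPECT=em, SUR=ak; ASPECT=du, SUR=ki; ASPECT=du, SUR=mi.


cell ASPECT=em, SUR=ak:
underlying: guog-ko-iz
1. b -> p, g -> k / _ #: no change
2. e -> o, i -> u / B C0 _: fires at position(s) 7: guogkouz
surface: guogkouz

cell ASPECT=du, SUR=ki:
underlying: guog-gi-g
1. b -> p, g -> k / _ #: fires at position(s) 7: guoggik
2. e -> o, i -> u / B C0 _: fires at position(s) 6: guogguk
surface: guogguk

cell ASPECT=du, SUR=mi:
underlying: guog-ur-g
1. b -> p, g -> k / _ #: fires at position(s) 7: guogurk
2. e -> o, i -> u / B C0 _: no change
surface: guogurk


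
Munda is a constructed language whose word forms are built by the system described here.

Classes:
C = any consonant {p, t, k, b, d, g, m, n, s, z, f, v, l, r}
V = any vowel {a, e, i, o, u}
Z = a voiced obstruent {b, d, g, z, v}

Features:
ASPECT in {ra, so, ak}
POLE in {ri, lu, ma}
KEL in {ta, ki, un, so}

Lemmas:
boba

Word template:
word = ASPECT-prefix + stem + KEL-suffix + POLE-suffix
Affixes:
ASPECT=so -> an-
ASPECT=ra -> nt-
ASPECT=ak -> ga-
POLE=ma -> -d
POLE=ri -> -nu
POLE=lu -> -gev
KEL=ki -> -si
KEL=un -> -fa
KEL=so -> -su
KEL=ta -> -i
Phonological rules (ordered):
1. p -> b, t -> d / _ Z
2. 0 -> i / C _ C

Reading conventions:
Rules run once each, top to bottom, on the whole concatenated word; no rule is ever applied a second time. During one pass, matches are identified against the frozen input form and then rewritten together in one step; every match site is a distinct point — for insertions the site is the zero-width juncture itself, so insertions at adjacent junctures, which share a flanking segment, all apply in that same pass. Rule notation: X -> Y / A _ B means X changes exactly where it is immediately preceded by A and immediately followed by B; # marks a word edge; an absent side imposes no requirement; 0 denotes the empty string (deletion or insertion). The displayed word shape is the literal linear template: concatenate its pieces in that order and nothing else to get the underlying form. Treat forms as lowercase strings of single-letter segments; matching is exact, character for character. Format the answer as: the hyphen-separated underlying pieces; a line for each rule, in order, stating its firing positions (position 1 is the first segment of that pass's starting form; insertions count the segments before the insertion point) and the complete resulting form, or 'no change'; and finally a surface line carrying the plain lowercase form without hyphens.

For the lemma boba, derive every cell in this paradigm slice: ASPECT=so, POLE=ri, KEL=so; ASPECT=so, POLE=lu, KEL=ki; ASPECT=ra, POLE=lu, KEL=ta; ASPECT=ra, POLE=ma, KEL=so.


cell ASPECT=so, POLE=ri, KEL=so:
underlying: an-boba-su-nu
1. p -> b, t -> d / _ Z: no change
2. 0 -> i / C _ C: inserts after position(s) 2: anibobasunu
surface: anibobasunu

cell ASPECT=so, POLE=lu, KEL=ki:
underlying: an-boba-si-gev
1. p -> b, t -> d / _ Z: no change
2. 0 -> i / C _ C: inserts after position(s) 2: anibobasigev
surface: anibobasigev

cell ASPECT=ra, POLE=lu, KEL=ta:
underlying: nt-boba-i-gev
1. p -> b, t -> d / _ Z: fires at position(s) 2: ndbobaigev
2. 0 -> i / C _ C: inserts after position(s) 1, 2: nidibobaigev
surface: nidibobaigev

cell ASPECT=ra, POLE=ma, KEL=so:
underlying: nt-boba-su-d
1. p -> b, t -> d / _ Z: fires at position(s) 2: ndbobasud
2. 0 -> i / C _ C: inserts after position(s) 1, 2: nidibobasud
surface: nidibobasud
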